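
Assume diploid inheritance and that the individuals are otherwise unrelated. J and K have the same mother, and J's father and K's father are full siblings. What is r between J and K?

With two independent routes of shared ancestry, r is the sum of the two contributions.
J and K are related in two ways: half-sibs through their shared mother (r = 1/4) and first cousins through their fathers (r = 1/8).
r = 1/4 + 1/8 = 0.375.

0.375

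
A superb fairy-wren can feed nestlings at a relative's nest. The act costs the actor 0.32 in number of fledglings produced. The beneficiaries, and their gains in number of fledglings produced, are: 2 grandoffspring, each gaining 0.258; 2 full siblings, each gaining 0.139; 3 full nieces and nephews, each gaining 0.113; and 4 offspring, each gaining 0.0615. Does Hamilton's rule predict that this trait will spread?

Yes

Hamilton's rule: the trait is favored when the sum of r·B over every recipient exceeds the actor's cost C.
r to a grandoffspring = 1/4 (two parent–offspring links: r = (1/2)^2 = 1/4).
r to a full sibling = 1/2 (full sibs share both parents — two paths of length 2: r = 2·(1/2)^2 = 1/2).
r to a full niece or nephew = 0.25 (full aunt/uncle↔niece/nephew: two paths of length 3 through the shared grandparent pair: r = 2·(1/2)^3 = 1/4).
r to an offspring = 0.5 (one parent–offspring link: r = (1/2)^1 = 1/2).
Summing one r·B term per recipient: 2·0.25·0.258 + 2·0.5·0.139 + 3·0.25·0.113 + 4·0.5·0.0615 = 0.47575.
0.47575 > 0.32: the indirect benefit exceeds the cost.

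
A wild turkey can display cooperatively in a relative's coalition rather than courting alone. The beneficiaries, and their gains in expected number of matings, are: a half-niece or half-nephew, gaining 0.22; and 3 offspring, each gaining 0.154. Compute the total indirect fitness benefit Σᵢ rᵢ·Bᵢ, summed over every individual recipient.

r to a half-niece or half-nephew = 1/8 (half-aunt/uncle↔niece/nephew: one path of length 3: r = (1/2)^3 = 1/8).
r to an offspring = 1/2 (one parent–offspring link: r = (1/2)^1 = 1/2).
Summing one r·B term per recipient: 1·0.125·0.22 + 3·0.5·0.154 = 0.2585.

0.2585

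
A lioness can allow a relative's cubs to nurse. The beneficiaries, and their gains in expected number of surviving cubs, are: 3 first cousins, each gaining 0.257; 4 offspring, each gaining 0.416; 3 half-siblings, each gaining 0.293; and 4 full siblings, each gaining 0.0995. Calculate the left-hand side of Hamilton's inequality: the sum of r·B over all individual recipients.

1.347125

r to a first cousin = 0.125 (first cousins share one grandparent pair — two paths of length 4: r = 2·(1/2)^4 = 1/8).
r to an offspring = 1/2 (one parent–offspring link: r = (1/2)^1 = 1/2).
r to a half-sibling = 1/4 (half-sibs share one parent — one path of length 2: r = (1/2)^2 = 1/4).
r to a full sibling = 1/2 (full sibs share both parents — two paths of length 2: r = 2·(1/2)^2 = 1/2).
Summing one r·B term per recipient: 3·0.125·0.257 + 4·0.5·0.416 + 3·0.25·0.293 + 4·0.5·0.0995 = 1.347125.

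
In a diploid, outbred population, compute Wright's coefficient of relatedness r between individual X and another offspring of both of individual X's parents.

Each parent–offspring link contributes a factor of 1/2, and independent paths through distinct common ancestors add.
Full sibs share both parents — two paths of length 2: r = 2·(1/2)^2 = 1/2.

0.5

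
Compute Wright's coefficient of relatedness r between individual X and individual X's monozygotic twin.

Each parent–offspring link contributes a factor of 1/2, and independent paths through distinct common ancestors add.
Monozygotic twins share every allele identical by descent: r = 1.

1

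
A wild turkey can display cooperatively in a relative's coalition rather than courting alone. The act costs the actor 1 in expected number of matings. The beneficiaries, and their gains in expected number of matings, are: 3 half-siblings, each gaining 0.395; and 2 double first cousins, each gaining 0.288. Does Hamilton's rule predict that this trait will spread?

Hamilton's rule: the trait is favored when the sum of r·B over every recipient exceeds the actor's cost C.
r to a half-sibling = 0.25 (half-sibs share one parent — one path of length 2: r = (1/2)^2 = 1/4).
r to a double first cousin = 1/4 (double first cousins share both grandparent pairs — four paths of length 4: r = 4·(1/2)^4 = 1/4).
Summing one r·B term per recipient: 3·0.25·0.395 + 2·0.25·0.288 = 0.44025.
0.44025 < 1: the indirect benefit is less than the cost.

No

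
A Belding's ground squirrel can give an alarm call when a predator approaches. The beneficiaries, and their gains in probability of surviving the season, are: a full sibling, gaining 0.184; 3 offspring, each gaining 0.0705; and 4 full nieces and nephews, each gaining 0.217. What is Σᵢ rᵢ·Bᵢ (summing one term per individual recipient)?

0.41475

r to a full sibling = 0.5 (full sibs share both parents — two paths of length 2: r = 2·(1/2)^2 = 1/2).
r to an offspring = 1/2 (one parent–offspring link: r = (1/2)^1 = 1/2).
r to a full niece or nephew = 0.25 (full aunt/uncle↔niece/nephew: two paths of length 3 through the shared grandparent pair: r = 2·(1/2)^3 = 1/4).
Summing one r·B term per recipient: 1·0.5·0.184 + 3·0.5·0.0705 + 4·0.25·0.217 = 0.41475.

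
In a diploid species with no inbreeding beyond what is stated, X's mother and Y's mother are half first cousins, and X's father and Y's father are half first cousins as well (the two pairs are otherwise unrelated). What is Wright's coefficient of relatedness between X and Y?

Independent pedigree routes through distinct common ancestors add.
X and Y are related in two ways: half second cousins through their mothers (r = 1/64) and half second cousins through their fathers (r = 1/64).
r = 1/64 + 1/64 = 1/32 = 0.03125.

0.03125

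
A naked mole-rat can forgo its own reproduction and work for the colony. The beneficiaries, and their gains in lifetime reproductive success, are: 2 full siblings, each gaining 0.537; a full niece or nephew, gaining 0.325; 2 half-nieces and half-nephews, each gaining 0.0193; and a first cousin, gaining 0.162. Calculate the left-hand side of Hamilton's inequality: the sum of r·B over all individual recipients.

0.643325

r to a full sibling = 0.5 (full sibs share both parents — two paths of length 2: r = 2·(1/2)^2 = 1/2).
r to a full niece or nephew = 1/4 (full aunt/uncle↔niece/nephew: two paths of length 3 through the shared grandparent pair: r = 2·(1/2)^3 = 1/4).
r to a half-niece or half-nephew = 1/8 (half-aunt/uncle↔niece/nephew: one path of length 3: r = (1/2)^3 = 1/8).
r to a first cousin = 1/8 (first cousins share one grandparent pair — two paths of length 4: r = 2·(1/2)^4 = 1/8).
Summing one r·B term per recipient: 2·0.5·0.537 + 1·0.25·0.325 + 2·0.125·0.0193 + 1·0.125·0.162 = 0.643325.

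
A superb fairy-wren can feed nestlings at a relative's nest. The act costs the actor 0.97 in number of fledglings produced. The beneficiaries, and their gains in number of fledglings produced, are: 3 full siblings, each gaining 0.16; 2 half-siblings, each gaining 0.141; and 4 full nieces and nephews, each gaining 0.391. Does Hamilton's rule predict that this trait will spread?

Hamilton's rule: the trait is favored when the sum of r·B over every recipient exceeds the actor's cost C.
r to a full sibling = 1/2 (full sibs share both parents — two paths of length 2: r = 2·(1/2)^2 = 1/2).
r to a half-sibling = 1/4 (half-sibs share one parent — one path of length 2: r = (1/2)^2 = 1/4).
r to a full niece or nephew = 0.25 (full aunt/uncle↔niece/nephew: two paths of length 3 through the shared grandparent pair: r = 2·(1/2)^3 = 1/4).
Summing one r·B term per recipient: 3·0.5·0.16 + 2·0.25·0.141 + 4·0.25·0.391 = 0.7015.
0.7015 < 0.97: the indirect benefit is less than the cost.

No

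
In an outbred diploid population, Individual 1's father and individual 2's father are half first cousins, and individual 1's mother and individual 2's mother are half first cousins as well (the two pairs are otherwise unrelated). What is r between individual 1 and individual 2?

Independent pedigree routes through distinct common ancestors add.
Individual 1 and individual 2 are related in two ways: half second cousins through their fathers (r = 1/64) and half second cousins through their mothers (r = 1/64).
r = 1/64 + 1/64 = 1/32 = 0.03125.

0.03125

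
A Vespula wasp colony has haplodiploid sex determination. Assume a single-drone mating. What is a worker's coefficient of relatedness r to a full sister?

0.75

Haplodiploid full sisters inherit their father's entire haploid genome identically (contributing 1/2) and on average half of their mother's contribution (1/2 · 1/2 = 1/4); r = 1/2 + 1/4 = 3/4.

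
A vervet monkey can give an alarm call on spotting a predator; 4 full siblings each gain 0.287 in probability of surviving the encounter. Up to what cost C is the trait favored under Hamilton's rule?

0.574

r to a full sibling = 0.5 (full sibs share both parents — two paths of length 2: r = 2·(1/2)^2 = 1/2).
Hamilton's rule: n·r·B > C, so the trait is favored while C < n·r·B = 4·0.5·0.287 = 0.574.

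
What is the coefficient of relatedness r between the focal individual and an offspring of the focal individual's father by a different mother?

Each parent–offspring link contributes a factor of 1/2, and independent paths through distinct common ancestors add.
Half-sibs share one parent — one path of length 2: r = (1/2)^2 = 1/4.

0.25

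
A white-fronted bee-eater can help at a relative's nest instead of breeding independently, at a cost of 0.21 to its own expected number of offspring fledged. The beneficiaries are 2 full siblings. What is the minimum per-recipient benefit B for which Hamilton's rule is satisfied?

0.21

r to a full sibling = 0.5 (full sibs share both parents — two paths of length 2: r = 2·(1/2)^2 = 1/2).
Hamilton's rule with n recipients of equal r: n·r·B > C, so B > C/(n·r) = 0.21/(2·0.5) = 0.21.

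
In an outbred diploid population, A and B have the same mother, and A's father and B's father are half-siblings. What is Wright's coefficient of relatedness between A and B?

Independent pedigree routes through distinct common ancestors add.
A and B are related in two ways: half-sibs through their shared mother (r = 1/4) and half first cousins through their fathers (r = 1/16).
r = 1/4 + 1/16 = 0.3125.

0.3125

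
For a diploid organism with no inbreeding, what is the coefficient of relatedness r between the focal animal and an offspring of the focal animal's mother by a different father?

0.25

Each parent–offspring link contributes a factor of 1/2, and independent paths through distinct common ancestors add.
Half-sibs share one parent — one path of length 2: r = (1/2)^2 = 1/4.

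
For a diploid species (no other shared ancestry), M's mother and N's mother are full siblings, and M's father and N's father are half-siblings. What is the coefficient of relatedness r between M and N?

With two independent routes of shared ancestry, r is the sum of the two contributions.
M and N are related in two ways: first cousins through their mothers (r = 1/8) and half first cousins through their fathers (r = 1/16).
r = 1/8 + 1/16 = 3/16 = 0.1875.

0.1875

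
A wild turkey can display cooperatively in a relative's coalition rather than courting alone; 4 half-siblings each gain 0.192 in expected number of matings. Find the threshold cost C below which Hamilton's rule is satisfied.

0.192

r to a half-sibling = 0.25 (half-sibs share one parent — one path of length 2: r = (1/2)^2 = 1/4).
Hamilton's rule: n·r·B > C, so the trait is favored while C < n·r·B = 4·0.25·0.192 = 0.192.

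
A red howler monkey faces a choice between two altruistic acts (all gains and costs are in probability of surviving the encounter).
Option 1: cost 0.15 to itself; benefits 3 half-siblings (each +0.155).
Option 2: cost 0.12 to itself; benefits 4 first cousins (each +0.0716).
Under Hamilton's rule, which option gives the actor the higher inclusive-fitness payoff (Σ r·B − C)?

Option 1

Option 1: r to a half-sibling = 0.25.
Option 1: Σ r·B − C = (3·0.25·0.155) − 0.15 = -0.03375.
Option 2: r to a first cousin = 0.125.
Option 2: Σ r·B − C = (4·0.125·0.0716) − 0.12 = -0.0842.
Option 1 has the higher net inclusive-fitness payoff.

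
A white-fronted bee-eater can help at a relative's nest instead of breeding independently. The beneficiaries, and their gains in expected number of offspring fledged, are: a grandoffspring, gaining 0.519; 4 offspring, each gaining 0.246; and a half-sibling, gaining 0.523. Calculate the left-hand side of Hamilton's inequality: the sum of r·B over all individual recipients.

r to a grandoffspring = 1/4 (two parent–offspring links: r = (1/2)^2 = 1/4).
r to an offspring = 0.5 (one parent–offspring link: r = (1/2)^1 = 1/2).
r to a half-sibling = 1/4 (half-sibs share one parent — one path of length 2: r = (1/2)^2 = 1/4).
Summing one r·B term per recipient: 1·0.25·0.519 + 4·0.5·0.246 + 1·0.25·0.523 = 0.7525.

0.7525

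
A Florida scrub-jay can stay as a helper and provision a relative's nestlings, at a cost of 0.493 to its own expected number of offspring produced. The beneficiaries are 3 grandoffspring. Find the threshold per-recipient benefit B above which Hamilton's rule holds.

0.6573

r to a grandoffspring = 0.25 (two parent–offspring links: r = (1/2)^2 = 1/4).
Hamilton's rule with n recipients of equal r: n·r·B > C, so B > C/(n·r) = 0.493/(3·0.25) = 0.6573.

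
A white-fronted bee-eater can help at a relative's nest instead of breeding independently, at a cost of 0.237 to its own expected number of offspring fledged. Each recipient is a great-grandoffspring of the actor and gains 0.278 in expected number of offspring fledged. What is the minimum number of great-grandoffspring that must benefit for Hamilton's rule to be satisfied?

7

r to a great-grandoffspring = 1/8 (three parent–offspring links: r = (1/2)^3 = 1/8).
Hamilton's rule: n·r·B > C  ⇒  n > C/(r·B) = 0.237/(0.125·0.278) = 6.82.
The smallest integer exceeding 6.82 is 7.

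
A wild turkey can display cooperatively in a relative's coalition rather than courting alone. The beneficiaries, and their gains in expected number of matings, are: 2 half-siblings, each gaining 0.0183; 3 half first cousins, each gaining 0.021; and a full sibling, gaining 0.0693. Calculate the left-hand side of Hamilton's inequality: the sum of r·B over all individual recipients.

r to a half-sibling = 0.25 (half-sibs share one parent — one path of length 2: r = (1/2)^2 = 1/4).
r to a half first cousin = 1/16 (half first cousins share one grandparent — one path of length 4: r = (1/2)^4 = 1/16).
r to a full sibling = 0.5 (full sibs share both parents — two paths of length 2: r = 2·(1/2)^2 = 1/2).
Summing one r·B term per recipient: 2·0.25·0.0183 + 3·0.0625·0.021 + 1·0.5·0.0693 = 0.0477375.

0.0477375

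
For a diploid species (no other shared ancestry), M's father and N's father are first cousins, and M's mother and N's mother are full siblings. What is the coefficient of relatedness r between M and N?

Wright's path rule: contributions from independent ancestry routes add.
M and N are related in two ways: second cousins through their fathers (r = 1/32) and first cousins through their mothers (r = 1/8).
r = 1/32 + 1/8 = 5/32 = 0.15625.

0.15625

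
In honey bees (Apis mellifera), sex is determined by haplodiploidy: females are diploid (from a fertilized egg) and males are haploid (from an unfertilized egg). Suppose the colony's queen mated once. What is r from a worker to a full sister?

Haplodiploid full sisters inherit their father's entire haploid genome identically (contributing 1/2) and on average half of their mother's contribution (1/2 · 1/2 = 1/4); r = 1/2 + 1/4 = 3/4.

0.75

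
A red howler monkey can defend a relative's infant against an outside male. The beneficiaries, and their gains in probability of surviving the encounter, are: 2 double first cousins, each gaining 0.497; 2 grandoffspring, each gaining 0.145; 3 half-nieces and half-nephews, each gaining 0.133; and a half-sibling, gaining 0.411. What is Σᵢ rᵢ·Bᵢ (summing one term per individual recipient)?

0.473625

r to a double first cousin = 0.25 (double first cousins share both grandparent pairs — four paths of length 4: r = 4·(1/2)^4 = 1/4).
r to a grandoffspring = 0.25 (two parent–offspring links: r = (1/2)^2 = 1/4).
r to a half-niece or half-nephew = 1/8 (half-aunt/uncle↔niece/nephew: one path of length 3: r = (1/2)^3 = 1/8).
r to a half-sibling = 0.25 (half-sibs share one parent — one path of length 2: r = (1/2)^2 = 1/4).
Summing one r·B term per recipient: 2·0.25·0.497 + 2·0.25·0.145 + 3·0.125·0.133 + 1·0.25·0.411 = 0.473625.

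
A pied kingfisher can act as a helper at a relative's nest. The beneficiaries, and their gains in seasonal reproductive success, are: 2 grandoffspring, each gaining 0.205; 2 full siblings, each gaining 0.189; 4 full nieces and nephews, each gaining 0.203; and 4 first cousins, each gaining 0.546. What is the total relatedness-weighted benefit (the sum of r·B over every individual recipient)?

0.7675

r to a grandoffspring = 1/4 (two parent–offspring links: r = (1/2)^2 = 1/4).
r to a full sibling = 0.5 (full sibs share both parents — two paths of length 2: r = 2·(1/2)^2 = 1/2).
r to a full niece or nephew = 1/4 (full aunt/uncle↔niece/nephew: two paths of length 3 through the shared grandparent pair: r = 2·(1/2)^3 = 1/4).
r to a first cousin = 1/8 (first cousins share one grandparent pair — two paths of length 4: r = 2·(1/2)^4 = 1/8).
Summing one r·B term per recipient: 2·0.25·0.205 + 2·0.5·0.189 + 4·0.25·0.203 + 4·0.125·0.546 = 0.7675.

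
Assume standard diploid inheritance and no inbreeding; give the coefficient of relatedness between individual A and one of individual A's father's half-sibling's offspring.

Each parent–offspring link contributes a factor of 1/2, and independent paths through distinct common ancestors add.
Half first cousins share one grandparent — one path of length 4: r = (1/2)^4 = 1/16.

0.0625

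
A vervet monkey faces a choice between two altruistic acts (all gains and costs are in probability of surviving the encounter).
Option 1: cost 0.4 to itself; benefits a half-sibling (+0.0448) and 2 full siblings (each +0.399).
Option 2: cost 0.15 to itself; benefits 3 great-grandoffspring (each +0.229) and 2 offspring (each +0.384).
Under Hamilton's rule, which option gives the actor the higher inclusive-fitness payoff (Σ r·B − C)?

Option 1: r to a half-sibling = 0.25.
Option 1: r to a full sibling = 0.5.
Option 1: Σ r·B − C = (1·0.25·0.0448 + 2·0.5·0.399) − 0.4 = 0.0102.
Option 2: r to a great-grandoffspring = 0.125.
Option 2: r to an offspring = 0.5.
Option 2: Σ r·B − C = (3·0.125·0.229 + 2·0.5·0.384) − 0.15 = 0.319875.
Option 2 has the higher net inclusive-fitness payoff.

Option 2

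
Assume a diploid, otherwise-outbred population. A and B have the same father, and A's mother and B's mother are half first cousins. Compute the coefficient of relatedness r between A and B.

0.265625

Wright's path rule: contributions from independent ancestry routes add.
A and B are related in two ways: half-sibs through their shared father (r = 1/4) and half second cousins through their mothers (r = 1/64).
r = 1/4 + 1/64 = 17/64 = 0.265625.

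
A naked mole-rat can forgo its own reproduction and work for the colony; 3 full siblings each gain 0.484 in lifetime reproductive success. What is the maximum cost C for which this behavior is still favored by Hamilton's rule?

r to a full sibling = 1/2 (full sibs share both parents — two paths of length 2: r = 2·(1/2)^2 = 1/2).
Hamilton's rule: n·r·B > C, so the trait is favored while C < n·r·B = 3·0.5·0.484 = 0.726.

0.726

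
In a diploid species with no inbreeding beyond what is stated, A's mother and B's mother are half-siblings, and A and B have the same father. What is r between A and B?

With two independent routes of shared ancestry, r is the sum of the two contributions.
A and B are related in two ways: half first cousins through their mothers (r = 1/16) and half-sibs through their shared father (r = 1/4).
r = 1/16 + 1/4 = 0.3125.

0.3125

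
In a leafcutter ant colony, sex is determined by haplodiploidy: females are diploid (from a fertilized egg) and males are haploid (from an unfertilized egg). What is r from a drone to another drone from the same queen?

0.5

Haploid brothers each carry a random half of the queen's diploid genome, so on average they share half: r = 1/2.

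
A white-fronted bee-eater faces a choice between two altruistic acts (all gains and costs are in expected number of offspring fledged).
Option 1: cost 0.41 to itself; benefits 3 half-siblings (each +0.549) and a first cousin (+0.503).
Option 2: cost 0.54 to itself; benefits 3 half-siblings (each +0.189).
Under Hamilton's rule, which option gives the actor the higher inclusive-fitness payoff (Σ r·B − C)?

Option 1

Option 1: r to a half-sibling = 0.25.
Option 1: r to a first cousin = 0.125.
Option 1: Σ r·B − C = (3·0.25·0.549 + 1·0.125·0.503) − 0.41 = 0.064625.
Option 2: r to a half-sibling = 0.25.
Option 2: Σ r·B − C = (3·0.25·0.189) − 0.54 = -0.39825.
Option 1 has the higher net inclusive-fitness payoff.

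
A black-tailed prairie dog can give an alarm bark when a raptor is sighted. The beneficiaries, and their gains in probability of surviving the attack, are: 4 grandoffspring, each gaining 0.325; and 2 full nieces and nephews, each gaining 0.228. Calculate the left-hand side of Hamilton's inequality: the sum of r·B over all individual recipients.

r to a grandoffspring = 0.25 (two parent–offspring links: r = (1/2)^2 = 1/4).
r to a full niece or nephew = 0.25 (full aunt/uncle↔niece/nephew: two paths of length 3 through the shared grandparent pair: r = 2·(1/2)^3 = 1/4).
Summing one r·B term per recipient: 4·0.25·0.325 + 2·0.25·0.228 = 0.439.

0.439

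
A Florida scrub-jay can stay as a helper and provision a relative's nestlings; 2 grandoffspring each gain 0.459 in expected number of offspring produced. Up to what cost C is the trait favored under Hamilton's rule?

r to a grandoffspring = 1/4 (two parent–offspring links: r = (1/2)^2 = 1/4).
Hamilton's rule: n·r·B > C, so the trait is favored while C < n·r·B = 2·0.25·0.459 = 0.2295.

0.2295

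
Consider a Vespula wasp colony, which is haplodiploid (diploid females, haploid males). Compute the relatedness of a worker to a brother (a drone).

Her haploid brother carries none of their father's genes and a random half of their mother's genome; that half matches the maternal half of her own genome with probability 1/2: r = 1/2 · 1/2 = 1/4.

0.25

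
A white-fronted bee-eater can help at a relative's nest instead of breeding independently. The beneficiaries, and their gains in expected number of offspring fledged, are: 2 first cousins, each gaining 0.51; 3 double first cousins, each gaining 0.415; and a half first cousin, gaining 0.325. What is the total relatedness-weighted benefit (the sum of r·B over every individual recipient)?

0.4590625

r to a first cousin = 1/8 (first cousins share one grandparent pair — two paths of length 4: r = 2·(1/2)^4 = 1/8).
r to a double first cousin = 0.25 (double first cousins share both grandparent pairs — four paths of length 4: r = 4·(1/2)^4 = 1/4).
r to a half first cousin = 0.0625 (half first cousins share one grandparent — one path of length 4: r = (1/2)^4 = 1/16).
Summing one r·B term per recipient: 2·0.125·0.51 + 3·0.25·0.415 + 1·0.0625·0.325 = 0.4590625.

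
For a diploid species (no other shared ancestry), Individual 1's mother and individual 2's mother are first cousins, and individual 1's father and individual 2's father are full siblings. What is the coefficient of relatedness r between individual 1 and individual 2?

0.15625

Independent pedigree routes through distinct common ancestors add.
Individual 1 and individual 2 are related in two ways: second cousins through their mothers (r = 1/32) and first cousins through their fathers (r = 1/8).
r = 1/32 + 1/8 = 0.15625.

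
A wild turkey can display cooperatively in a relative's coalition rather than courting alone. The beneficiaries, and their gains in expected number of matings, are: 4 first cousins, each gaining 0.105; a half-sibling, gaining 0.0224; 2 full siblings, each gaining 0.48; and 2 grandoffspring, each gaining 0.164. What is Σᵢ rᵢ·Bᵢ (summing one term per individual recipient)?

0.6201

r to a first cousin = 0.125 (first cousins share one grandparent pair — two paths of length 4: r = 2·(1/2)^4 = 1/8).
r to a half-sibling = 0.25 (half-sibs share one parent — one path of length 2: r = (1/2)^2 = 1/4).
r to a full sibling = 1/2 (full sibs share both parents — two paths of length 2: r = 2·(1/2)^2 = 1/2).
r to a grandoffspring = 1/4 (two parent–offspring links: r = (1/2)^2 = 1/4).
Summing one r·B term per recipient: 4·0.125·0.105 + 1·0.25·0.0224 + 2·0.5·0.48 + 2·0.25·0.164 = 0.6201.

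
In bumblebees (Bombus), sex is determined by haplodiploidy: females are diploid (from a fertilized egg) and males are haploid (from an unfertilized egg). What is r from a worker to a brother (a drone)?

Her haploid brother carries none of their father's genes and a random half of their mother's genome; that half matches the maternal half of her own genome with probability 1/2: r = 1/2 · 1/2 = 1/4.

0.25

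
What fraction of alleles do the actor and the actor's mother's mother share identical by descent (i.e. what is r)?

0.25

Each parent–offspring link contributes a factor of 1/2, and independent paths through distinct common ancestors add.
Two parent–offspring links: r = (1/2)^2 = 1/4.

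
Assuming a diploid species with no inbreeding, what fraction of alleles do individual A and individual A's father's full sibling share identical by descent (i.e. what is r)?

0.25

Each parent–offspring link contributes a factor of 1/2, and independent paths through distinct common ancestors add.
Full aunt/uncle↔niece/nephew: two paths of length 3 through the shared grandparent pair: r = 2·(1/2)^3 = 1/4.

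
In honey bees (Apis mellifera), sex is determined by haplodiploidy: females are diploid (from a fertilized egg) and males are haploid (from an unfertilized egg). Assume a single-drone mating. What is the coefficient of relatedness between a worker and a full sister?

Haplodiploid full sisters inherit their father's entire haploid genome identically (contributing 1/2) and on average half of their mother's contribution (1/2 · 1/2 = 1/4); r = 1/2 + 1/4 = 3/4.

0.75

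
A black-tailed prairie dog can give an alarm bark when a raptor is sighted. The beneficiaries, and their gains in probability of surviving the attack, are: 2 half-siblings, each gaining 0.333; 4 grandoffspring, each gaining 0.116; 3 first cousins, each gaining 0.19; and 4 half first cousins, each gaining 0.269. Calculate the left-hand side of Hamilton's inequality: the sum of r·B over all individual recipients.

0.421

r to a half-sibling = 1/4 (half-sibs share one parent — one path of length 2: r = (1/2)^2 = 1/4).
r to a grandoffspring = 0.25 (two parent–offspring links: r = (1/2)^2 = 1/4).
r to a first cousin = 1/8 (first cousins share one grandparent pair — two paths of length 4: r = 2·(1/2)^4 = 1/8).
r to a half first cousin = 1/16 (half first cousins share one grandparent — one path of length 4: r = (1/2)^4 = 1/16).
Summing one r·B term per recipient: 2·0.25·0.333 + 4·0.25·0.116 + 3·0.125·0.19 + 4·0.0625·0.269 = 0.421.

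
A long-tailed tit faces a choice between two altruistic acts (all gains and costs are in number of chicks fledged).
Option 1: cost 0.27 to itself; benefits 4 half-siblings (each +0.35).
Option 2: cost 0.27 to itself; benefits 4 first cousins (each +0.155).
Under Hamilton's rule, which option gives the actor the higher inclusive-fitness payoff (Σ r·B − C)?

Option 1

Option 1: r to a half-sibling = 0.25.
Option 1: Σ r·B − C = (4·0.25·0.35) − 0.27 = 0.08.
Option 2: r to a first cousin = 0.125.
Option 2: Σ r·B − C = (4·0.125·0.155) − 0.27 = -0.1925.
Option 1 has the higher net inclusive-fitness payoff.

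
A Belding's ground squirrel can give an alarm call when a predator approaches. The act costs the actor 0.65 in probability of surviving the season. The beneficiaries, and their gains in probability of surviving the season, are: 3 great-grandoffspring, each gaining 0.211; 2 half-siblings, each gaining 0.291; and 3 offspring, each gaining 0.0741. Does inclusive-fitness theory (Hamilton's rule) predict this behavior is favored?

Hamilton's rule: the trait is favored when the sum of r·B over every recipient exceeds the actor's cost C.
r to a great-grandoffspring = 0.125 (three parent–offspring links: r = (1/2)^3 = 1/8).
r to a half-sibling = 0.25 (half-sibs share one parent — one path of length 2: r = (1/2)^2 = 1/4).
r to an offspring = 1/2 (one parent–offspring link: r = (1/2)^1 = 1/2).
Summing one r·B term per recipient: 3·0.125·0.211 + 2·0.25·0.291 + 3·0.5·0.0741 = 0.335775.
0.335775 < 0.65: the indirect benefit is less than the cost.

No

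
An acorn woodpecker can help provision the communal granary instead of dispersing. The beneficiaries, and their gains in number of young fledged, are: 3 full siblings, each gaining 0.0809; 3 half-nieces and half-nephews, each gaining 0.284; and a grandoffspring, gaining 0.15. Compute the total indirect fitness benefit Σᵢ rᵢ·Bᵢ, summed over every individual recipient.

r to a full sibling = 0.5 (full sibs share both parents — two paths of length 2: r = 2·(1/2)^2 = 1/2).
r to a half-niece or half-nephew = 1/8 (half-aunt/uncle↔niece/nephew: one path of length 3: r = (1/2)^3 = 1/8).
r to a grandoffspring = 1/4 (two parent–offspring links: r = (1/2)^2 = 1/4).
Summing one r·B term per recipient: 3·0.5·0.0809 + 3·0.125·0.284 + 1·0.25·0.15 = 0.26535.

0.26535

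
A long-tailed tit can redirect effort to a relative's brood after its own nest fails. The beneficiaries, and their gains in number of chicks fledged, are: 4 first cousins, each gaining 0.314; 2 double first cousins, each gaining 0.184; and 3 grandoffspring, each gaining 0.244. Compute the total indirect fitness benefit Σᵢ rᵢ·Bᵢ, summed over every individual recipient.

0.432

r to a first cousin = 0.125 (first cousins share one grandparent pair — two paths of length 4: r = 2·(1/2)^4 = 1/8).
r to a double first cousin = 1/4 (double first cousins share both grandparent pairs — four paths of length 4: r = 4·(1/2)^4 = 1/4).
r to a grandoffspring = 1/4 (two parent–offspring links: r = (1/2)^2 = 1/4).
Summing one r·B term per recipient: 4·0.125·0.314 + 2·0.25·0.184 + 3·0.25·0.244 = 0.432.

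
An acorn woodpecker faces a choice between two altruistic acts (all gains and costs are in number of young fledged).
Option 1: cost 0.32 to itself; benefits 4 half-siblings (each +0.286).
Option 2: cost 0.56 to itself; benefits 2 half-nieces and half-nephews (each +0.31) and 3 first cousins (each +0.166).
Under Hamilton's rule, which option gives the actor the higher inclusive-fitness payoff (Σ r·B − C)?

Option 1

Option 1: r to a half-sibling = 0.25.
Option 1: Σ r·B − C = (4·0.25·0.286) − 0.32 = -0.034.
Option 2: r to a half-niece or half-nephew = 0.125.
Option 2: r to a first cousin = 0.125.
Option 2: Σ r·B − C = (2·0.125·0.31 + 3·0.125·0.166) − 0.56 = -0.42025.
Option 1 has the higher net inclusive-fitness payoff.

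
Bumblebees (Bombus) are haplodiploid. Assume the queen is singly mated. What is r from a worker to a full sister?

0.75

Haplodiploid full sisters inherit their father's entire haploid genome identically (contributing 1/2) and on average half of their mother's contribution (1/2 · 1/2 = 1/4); r = 1/2 + 1/4 = 3/4.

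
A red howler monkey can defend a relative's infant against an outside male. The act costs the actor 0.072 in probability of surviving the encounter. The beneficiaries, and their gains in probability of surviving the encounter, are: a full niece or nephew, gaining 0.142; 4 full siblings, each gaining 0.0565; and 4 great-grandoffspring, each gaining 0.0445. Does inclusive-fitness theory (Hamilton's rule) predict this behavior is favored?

Hamilton's rule: the trait is favored when the sum of r·B over every recipient exceeds the actor's cost C.
r to a full niece or nephew = 0.25 (full aunt/uncle↔niece/nephew: two paths of length 3 through the shared grandparent pair: r = 2·(1/2)^3 = 1/4).
r to a full sibling = 1/2 (full sibs share both parents — two paths of length 2: r = 2·(1/2)^2 = 1/2).
r to a great-grandoffspring = 0.125 (three parent–offspring links: r = (1/2)^3 = 1/8).
Summing one r·B term per recipient: 1·0.25·0.142 + 4·0.5·0.0565 + 4·0.125·0.0445 = 0.17075.
0.17075 > 0.072: the indirect benefit exceeds the cost.

Yes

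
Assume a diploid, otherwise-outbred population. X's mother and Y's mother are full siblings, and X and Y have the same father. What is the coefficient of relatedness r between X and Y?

With two independent routes of shared ancestry, r is the sum of the two contributions.
X and Y are related in two ways: first cousins through their mothers (r = 1/8) and half-sibs through their shared father (r = 1/4).
r = 1/8 + 1/4 = 3/8 = 0.375.

0.375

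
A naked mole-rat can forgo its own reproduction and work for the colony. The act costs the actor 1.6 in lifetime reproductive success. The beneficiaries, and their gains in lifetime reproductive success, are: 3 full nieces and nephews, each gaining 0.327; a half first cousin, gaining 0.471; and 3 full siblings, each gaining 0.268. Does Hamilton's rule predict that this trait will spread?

No

Hamilton's rule: the trait is favored when the sum of r·B over every recipient exceeds the actor's cost C.
r to a full niece or nephew = 0.25 (full aunt/uncle↔niece/nephew: two paths of length 3 through the shared grandparent pair: r = 2·(1/2)^3 = 1/4).
r to a half first cousin = 0.0625 (half first cousins share one grandparent — one path of length 4: r = (1/2)^4 = 1/16).
r to a full sibling = 0.5 (full sibs share both parents — two paths of length 2: r = 2·(1/2)^2 = 1/2).
Summing one r·B term per recipient: 3·0.25·0.327 + 1·0.0625·0.471 + 3·0.5·0.268 = 0.6766875.
0.6766875 < 1.6: the indirect benefit is less than the cost.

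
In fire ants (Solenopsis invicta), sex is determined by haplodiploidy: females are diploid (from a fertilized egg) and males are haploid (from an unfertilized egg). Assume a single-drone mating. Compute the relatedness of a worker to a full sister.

0.75

Haplodiploid full sisters inherit their father's entire haploid genome identically (contributing 1/2) and on average half of their mother's contribution (1/2 · 1/2 = 1/4); r = 1/2 + 1/4 = 3/4.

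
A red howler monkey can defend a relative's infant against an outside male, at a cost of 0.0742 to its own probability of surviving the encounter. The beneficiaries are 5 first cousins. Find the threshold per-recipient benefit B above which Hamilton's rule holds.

r to a first cousin = 1/8 (first cousins share one grandparent pair — two paths of length 4: r = 2·(1/2)^4 = 1/8).
Hamilton's rule with n recipients of equal r: n·r·B > C, so B > C/(n·r) = 0.0742/(5·0.125) = 0.1187.

0.1187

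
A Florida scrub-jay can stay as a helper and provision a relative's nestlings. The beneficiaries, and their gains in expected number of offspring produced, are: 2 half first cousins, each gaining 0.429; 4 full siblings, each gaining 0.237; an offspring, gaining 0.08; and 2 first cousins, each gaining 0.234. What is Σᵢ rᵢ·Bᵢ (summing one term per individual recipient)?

0.626125

r to a half first cousin = 1/16 (half first cousins share one grandparent — one path of length 4: r = (1/2)^4 = 1/16).
r to a full sibling = 0.5 (full sibs share both parents — two paths of length 2: r = 2·(1/2)^2 = 1/2).
r to an offspring = 0.5 (one parent–offspring link: r = (1/2)^1 = 1/2).
r to a first cousin = 1/8 (first cousins share one grandparent pair — two paths of length 4: r = 2·(1/2)^4 = 1/8).
Summing one r·B term per recipient: 2·0.0625·0.429 + 4·0.5·0.237 + 1·0.5·0.08 + 2·0.125·0.234 = 0.626125.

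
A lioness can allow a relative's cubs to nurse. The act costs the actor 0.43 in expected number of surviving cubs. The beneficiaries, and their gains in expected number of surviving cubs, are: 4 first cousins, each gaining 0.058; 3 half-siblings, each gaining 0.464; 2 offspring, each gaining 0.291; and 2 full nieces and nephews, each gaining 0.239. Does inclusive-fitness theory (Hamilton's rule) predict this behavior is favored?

Yes

Hamilton's rule: the trait is favored when the sum of r·B over every recipient exceeds the actor's cost C.
r to a first cousin = 0.125 (first cousins share one grandparent pair — two paths of length 4: r = 2·(1/2)^4 = 1/8).
r to a half-sibling = 1/4 (half-sibs share one parent — one path of length 2: r = (1/2)^2 = 1/4).
r to an offspring = 1/2 (one parent–offspring link: r = (1/2)^1 = 1/2).
r to a full niece or nephew = 1/4 (full aunt/uncle↔niece/nephew: two paths of length 3 through the shared grandparent pair: r = 2·(1/2)^3 = 1/4).
Summing one r·B term per recipient: 4·0.125·0.058 + 3·0.25·0.464 + 2·0.5·0.291 + 2·0.25·0.239 = 0.7875.
0.7875 > 0.43: the indirect benefit exceeds the cost.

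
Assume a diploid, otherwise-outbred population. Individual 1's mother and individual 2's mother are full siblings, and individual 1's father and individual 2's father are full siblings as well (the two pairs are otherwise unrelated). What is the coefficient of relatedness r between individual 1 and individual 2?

0.25

Wright's path rule: contributions from independent ancestry routes add.
Individual 1 and individual 2 are related in two ways: first cousins through their mothers (r = 1/8) and first cousins through their fathers (r = 1/8) — i.e. double first cousins.
r = 1/8 + 1/8 = 1/4 = 0.25.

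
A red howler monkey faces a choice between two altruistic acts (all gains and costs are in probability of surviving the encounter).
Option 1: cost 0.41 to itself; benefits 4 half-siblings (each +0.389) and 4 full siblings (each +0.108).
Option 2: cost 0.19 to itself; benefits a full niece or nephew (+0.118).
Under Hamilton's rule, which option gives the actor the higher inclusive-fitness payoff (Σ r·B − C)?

Option 1: r to a half-sibling = 0.25.
Option 1: r to a full sibling = 0.5.
Option 1: Σ r·B − C = (4·0.25·0.389 + 4·0.5·0.108) − 0.41 = 0.195.
Option 2: r to a full niece or nephew = 0.25.
Option 2: Σ r·B − C = (1·0.25·0.118) − 0.19 = -0.1605.
Option 1 has the higher net inclusive-fitness payoff.

Option 1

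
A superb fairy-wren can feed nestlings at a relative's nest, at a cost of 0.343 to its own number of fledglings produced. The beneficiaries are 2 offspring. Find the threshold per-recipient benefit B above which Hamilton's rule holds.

0.343

r to an offspring = 0.5 (one parent–offspring link: r = (1/2)^1 = 1/2).
Hamilton's rule with n recipients of equal r: n·r·B > C, so B > C/(n·r) = 0.343/(2·0.5) = 0.343.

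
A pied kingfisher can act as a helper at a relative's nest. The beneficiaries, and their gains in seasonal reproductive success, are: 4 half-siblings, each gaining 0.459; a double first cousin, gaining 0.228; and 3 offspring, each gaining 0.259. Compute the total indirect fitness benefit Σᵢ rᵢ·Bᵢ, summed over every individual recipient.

r to a half-sibling = 0.25 (half-sibs share one parent — one path of length 2: r = (1/2)^2 = 1/4).
r to a double first cousin = 0.25 (double first cousins share both grandparent pairs — four paths of length 4: r = 4·(1/2)^4 = 1/4).
r to an offspring = 1/2 (one parent–offspring link: r = (1/2)^1 = 1/2).
Summing one r·B term per recipient: 4·0.25·0.459 + 1·0.25·0.228 + 3·0.5·0.259 = 0.9045.

0.9045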